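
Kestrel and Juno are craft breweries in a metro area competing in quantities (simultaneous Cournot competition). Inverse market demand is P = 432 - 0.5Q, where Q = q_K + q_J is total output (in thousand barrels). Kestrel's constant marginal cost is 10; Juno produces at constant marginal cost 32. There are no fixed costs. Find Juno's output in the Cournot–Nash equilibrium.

252

Kestrel's profit: π_K = (432 - 0.5Q)q_K - (10q_K). Setting ∂π_K/∂q_K = 0: 422 - q_K - (1/2)(q_J) = 0.
Juno's profit: π_J = (432 - 0.5Q)q_J - (32q_J). Setting ∂π_J/∂q_J = 0: 400 - q_J - (1/2)(q_K) = 0.
Best responses: q_K = (422 - (1/2)q_J), q_J = (400 - (1/2)q_K).
Solving the pair: q_K = 296, q_J = 252.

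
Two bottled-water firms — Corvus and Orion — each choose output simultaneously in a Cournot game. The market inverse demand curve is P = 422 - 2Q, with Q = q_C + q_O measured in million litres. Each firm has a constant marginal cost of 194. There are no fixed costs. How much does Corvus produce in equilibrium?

38

A representative firm's profit is π_i = q_i(422 - 2Q) - 194q_i.
First-order condition (treating rivals' output as given): 228 - 4q_i - 2q_j = 0.
By symmetry each firm produces the same amount; substituting q_j = q_i yields q_i = 228/6 = 38.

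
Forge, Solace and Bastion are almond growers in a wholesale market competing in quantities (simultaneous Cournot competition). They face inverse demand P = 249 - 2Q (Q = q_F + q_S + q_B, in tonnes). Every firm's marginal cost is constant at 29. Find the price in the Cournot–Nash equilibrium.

84

A representative firm's profit is π_i = q_i(249 - 2Q) - 29q_i.
First-order condition (treating rivals' output as given): 220 - 4q_i - 2·Σ_{j≠i} q_j = 0.
With identical firms every q_j equals q_i, so Σ_{j≠i} q_j = 2q_i and 220 = 8q_i, giving q_i = 55/2.
Total output Q = 165/2, so price P = 249 - 2·(165/2) = 84.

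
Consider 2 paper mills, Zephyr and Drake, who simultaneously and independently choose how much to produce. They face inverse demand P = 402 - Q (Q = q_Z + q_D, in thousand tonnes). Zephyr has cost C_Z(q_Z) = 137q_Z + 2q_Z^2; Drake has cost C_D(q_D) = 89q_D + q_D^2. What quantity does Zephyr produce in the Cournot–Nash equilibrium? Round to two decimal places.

Zephyr's profit: π_Z = (402 - Q)q_Z - (137q_Z + 2q_Z²). Setting ∂π_Z/∂q_Z = 0: 265 - 6q_Z - (q_D) = 0.
Drake's profit: π_D = (402 - Q)q_D - (89q_D + q_D²). Setting ∂π_D/∂q_D = 0: 313 - 4q_D - (q_Z) = 0.
So q_Z = (265 - q_D)/6 and q_D = (313 - q_Z)/4.
Solving the pair: q_Z = 747/23, q_D = 1613/23.

32.48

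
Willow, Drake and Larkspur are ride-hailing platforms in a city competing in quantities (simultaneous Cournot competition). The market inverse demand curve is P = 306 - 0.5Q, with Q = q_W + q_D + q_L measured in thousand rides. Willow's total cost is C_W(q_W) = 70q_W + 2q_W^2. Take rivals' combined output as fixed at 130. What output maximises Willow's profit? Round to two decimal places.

34.20

With rivals' combined output fixed at 130, Willow's profit is π_W = (306 - (1/2)·130 - (1/2)q_W)q_W - (70q_W + 2q_W²) = (241 - (1/2)q_W)q_W - (70q_W + 2q_W²).
∂π_W/∂q_W = 171 - 5q_W = 0, so q_W = 171/5.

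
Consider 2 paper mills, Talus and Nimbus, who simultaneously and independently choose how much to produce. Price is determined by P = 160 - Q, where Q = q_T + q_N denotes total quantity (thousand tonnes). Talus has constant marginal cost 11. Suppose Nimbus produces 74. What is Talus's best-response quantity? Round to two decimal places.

37.50

With the rival's output fixed at 74, Talus's profit is π_T = (160 - 74 - q_T)q_T - (11q_T) = (86 - q_T)q_T - (11q_T).
∂π_T/∂q_T = 75 - 2q_T = 0, so q_T = 75/2.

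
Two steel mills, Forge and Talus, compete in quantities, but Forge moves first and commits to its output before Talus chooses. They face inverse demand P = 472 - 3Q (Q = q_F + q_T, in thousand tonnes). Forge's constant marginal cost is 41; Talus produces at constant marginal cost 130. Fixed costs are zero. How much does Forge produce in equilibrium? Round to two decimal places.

The follower Talus best-responds to any q_F: π_T = (472 - 3Q)q_T - 130q_T.
∂π_T/∂q_T = 342 - 3q_F - 6q_T = 0 gives the reaction function q_T = (342 - 3q_F)/6.
Forge substitutes q_T(q_F) into its own profit: π_F = q_F(472 - 3q_F - (342 - 3q_F)/2) - 41q_F = (301 - (3/2)q_F)q_F - 41q_F.
The leader's first-order condition 260 - 3q_F = 0 yields q_F = 260/3.
Then q_T = (342 - 3·(260/3))/6 = 41/3.

86.67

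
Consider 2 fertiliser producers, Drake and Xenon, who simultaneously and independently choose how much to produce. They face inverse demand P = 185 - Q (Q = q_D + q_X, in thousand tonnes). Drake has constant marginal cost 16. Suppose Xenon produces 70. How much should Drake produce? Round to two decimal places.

49.50

With the rival's output fixed at 70, Drake's profit is π_D = (185 - 70 - q_D)q_D - (16q_D) = (115 - q_D)q_D - (16q_D).
∂π_D/∂q_D = 99 - 2q_D = 0, so q_D = 99/2.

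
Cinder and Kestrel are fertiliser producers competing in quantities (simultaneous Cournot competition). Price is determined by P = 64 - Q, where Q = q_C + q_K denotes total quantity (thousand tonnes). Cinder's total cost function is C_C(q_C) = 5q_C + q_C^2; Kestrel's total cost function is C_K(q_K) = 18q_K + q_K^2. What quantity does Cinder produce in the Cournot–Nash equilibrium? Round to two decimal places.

12.67

Cinder's profit: π_C = (64 - Q)q_C - (5q_C + q_C²). Setting ∂π_C/∂q_C = 0: 59 - 4q_C - (q_K) = 0.
Kestrel's first-order condition: 46 - 4q_K - (q_C) = 0.
Best responses: q_C = (59 - q_K)/4, q_K = (46 - q_C)/4.
Solving the pair: q_C = 38/3, q_K = 25/3.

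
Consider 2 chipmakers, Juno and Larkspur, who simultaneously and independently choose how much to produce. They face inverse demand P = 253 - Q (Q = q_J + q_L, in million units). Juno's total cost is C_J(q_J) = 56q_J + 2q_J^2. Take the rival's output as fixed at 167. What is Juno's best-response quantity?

With the rival's output fixed at 167, Juno's profit is π_J = (253 - 167 - q_J)q_J - (56q_J + 2q_J²) = (86 - q_J)q_J - (56q_J + 2q_J²).
∂π_J/∂q_J = 30 - 6q_J = 0, so q_J = 5.

5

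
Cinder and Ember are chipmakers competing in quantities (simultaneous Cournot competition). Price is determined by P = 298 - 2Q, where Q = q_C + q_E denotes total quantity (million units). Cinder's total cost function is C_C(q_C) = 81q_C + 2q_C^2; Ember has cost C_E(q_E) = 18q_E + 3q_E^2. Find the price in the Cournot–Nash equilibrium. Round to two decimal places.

208.11

Cinder's profit: π_C = (298 - 2Q)q_C - (81q_C + 2q_C²). Setting ∂π_C/∂q_C = 0: 217 - 8q_C - 2(q_E) = 0.
Ember's first-order condition: 280 - 10q_E - 2(q_C) = 0.
Best responses: q_C = (217 - 2q_E)/8, q_E = (280 - 2q_C)/10.
Substituting one into the other gives q_C = 805/38 and q_E = 903/38.
Total output Q = 854/19, so price P = 298 - 2·(854/19) = 208.1053.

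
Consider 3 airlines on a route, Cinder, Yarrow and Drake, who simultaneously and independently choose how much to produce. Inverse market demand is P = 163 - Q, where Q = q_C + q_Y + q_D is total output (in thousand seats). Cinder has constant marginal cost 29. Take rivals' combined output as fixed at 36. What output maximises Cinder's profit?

With rivals' combined output fixed at 36, Cinder's profit is π_C = (163 - 36 - q_C)q_C - (29q_C) = (127 - q_C)q_C - (29q_C).
∂π_C/∂q_C = 98 - 2q_C = 0, so q_C = 49.

49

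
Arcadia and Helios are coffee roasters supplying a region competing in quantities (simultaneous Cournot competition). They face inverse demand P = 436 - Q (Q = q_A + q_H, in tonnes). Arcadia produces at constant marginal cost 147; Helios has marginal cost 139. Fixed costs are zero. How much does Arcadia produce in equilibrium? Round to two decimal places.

93.67

Arcadia's profit: π_A = (436 - Q)q_A - (147q_A). Setting ∂π_A/∂q_A = 0: 289 - 2q_A - (q_H) = 0.
Helios's profit: π_H = (436 - Q)q_H - (139q_H). Setting ∂π_H/∂q_H = 0: 297 - 2q_H - (q_A) = 0.
So q_A = (289 - q_H)/2 and q_H = (297 - q_A)/2.
Substituting one into the other gives q_A = 281/3 and q_H = 305/3.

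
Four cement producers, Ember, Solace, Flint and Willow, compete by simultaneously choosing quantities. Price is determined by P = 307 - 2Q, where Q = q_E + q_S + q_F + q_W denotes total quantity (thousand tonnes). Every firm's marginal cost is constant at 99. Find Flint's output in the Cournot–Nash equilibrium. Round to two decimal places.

Each firm earns π_i = (307 - 2Q)q_i - 99q_i.
First-order condition (treating rivals' output as given): 208 - 4q_i - 2·Σ_{j≠i} q_j = 0.
By symmetry each firm produces the same amount; substituting Σ_{j≠i} q_j = 3q_i yields q_i = 208/10 = 104/5.

20.80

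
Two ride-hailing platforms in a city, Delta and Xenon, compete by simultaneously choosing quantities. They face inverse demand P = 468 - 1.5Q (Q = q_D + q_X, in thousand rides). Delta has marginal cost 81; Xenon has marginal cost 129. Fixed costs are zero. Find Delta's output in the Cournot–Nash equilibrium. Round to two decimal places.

96.67

Delta's profit: π_D = (468 - 1.5Q)q_D - (81q_D). Setting ∂π_D/∂q_D = 0: 387 - 3q_D - (3/2)(q_X) = 0.
Xenon's profit: π_X = (468 - 1.5Q)q_X - (129q_X). Setting ∂π_X/∂q_X = 0: 339 - 3q_X - (3/2)(q_D) = 0.
So q_D = (387 - (3/2)q_X)/3 and q_X = (339 - (3/2)q_D)/3.
Solving the pair: q_D = 290/3, q_X = 194/3.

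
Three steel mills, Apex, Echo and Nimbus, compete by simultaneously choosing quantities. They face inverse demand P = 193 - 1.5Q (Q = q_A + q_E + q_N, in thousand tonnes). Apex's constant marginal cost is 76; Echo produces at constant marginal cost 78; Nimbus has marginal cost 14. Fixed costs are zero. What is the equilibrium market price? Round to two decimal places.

Apex's profit: π_A = (193 - 1.5Q)q_A - (76q_A). Setting ∂π_A/∂q_A = 0: 117 - 3q_A - (3/2)(q_E + q_N) = 0.
Echo's profit: π_E = (193 - 1.5Q)q_E - (78q_E). Setting ∂π_E/∂q_E = 0: 115 - 3q_E - (3/2)(q_A + q_N) = 0.
Nimbus's profit: π_N = (193 - 1.5Q)q_N - (14q_N). Setting ∂π_N/∂q_N = 0: 179 - 3q_N - (3/2)(q_A + q_E) = 0.
Adding the 3 conditions: 411 − 3Q − 3Q = 0, i.e. Q = 137/2.
Back-substituting: q_A = (117 − 411/4)/(3/2) = 19/2, q_E = (115 − 411/4)/(3/2) = 49/6, q_N = (179 − 411/4)/(3/2) = 305/6.
Total output Q = 137/2, so price P = 193 - (3/2)·(137/2) = 361/4.

90.25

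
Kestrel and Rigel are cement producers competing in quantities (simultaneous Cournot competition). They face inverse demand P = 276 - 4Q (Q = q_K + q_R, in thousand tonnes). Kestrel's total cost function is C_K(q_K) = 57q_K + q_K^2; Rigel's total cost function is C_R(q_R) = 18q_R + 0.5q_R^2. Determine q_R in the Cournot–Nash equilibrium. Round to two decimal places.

23.03

Kestrel's profit: π_K = (276 - 4Q)q_K - (57q_K + q_K²). Setting ∂π_K/∂q_K = 0: 219 - 10q_K - 4(q_R) = 0.
Rigel's first-order condition: 258 - 9q_R - 4(q_K) = 0.
So q_K = (219 - 4q_R)/10 and q_R = (258 - 4q_K)/9.
Solving the pair: q_K = 939/74, q_R = 852/37.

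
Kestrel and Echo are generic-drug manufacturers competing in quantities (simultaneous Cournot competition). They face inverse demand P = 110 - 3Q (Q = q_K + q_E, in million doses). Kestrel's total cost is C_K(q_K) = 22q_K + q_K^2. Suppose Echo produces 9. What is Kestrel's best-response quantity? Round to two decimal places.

7.63

With the rival's output fixed at 9, Kestrel's profit is π_K = (110 - 3·9 - 3q_K)q_K - (22q_K + q_K²) = (83 - 3q_K)q_K - (22q_K + q_K²).
∂π_K/∂q_K = 61 - 8q_K = 0, so q_K = 61/8.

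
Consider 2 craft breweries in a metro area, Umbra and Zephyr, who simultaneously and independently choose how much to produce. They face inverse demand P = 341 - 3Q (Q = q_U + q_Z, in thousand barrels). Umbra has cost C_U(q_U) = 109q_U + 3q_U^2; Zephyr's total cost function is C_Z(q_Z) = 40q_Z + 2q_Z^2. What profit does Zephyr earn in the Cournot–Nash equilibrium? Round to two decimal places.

3450.64

Umbra's profit: π_U = (341 - 3Q)q_U - (109q_U + 3q_U²). Setting ∂π_U/∂q_U = 0: 232 - 12q_U - 3(q_Z) = 0.
Zephyr's profit: π_Z = (341 - 3Q)q_Z - (40q_Z + 2q_Z²). Setting ∂π_Z/∂q_Z = 0: 301 - 10q_Z - 3(q_U) = 0.
Best responses: q_U = (232 - 3q_Z)/12, q_Z = (301 - 3q_U)/10.
Solving the pair: q_U = 1417/111, q_Z = 972/37.
Price P = 341 - 3·39.0360 = 223.8919.
Zephyr's profit: 223.8919·(972/37) - 40·(972/37) - 2(972/37)² = 3450.6355.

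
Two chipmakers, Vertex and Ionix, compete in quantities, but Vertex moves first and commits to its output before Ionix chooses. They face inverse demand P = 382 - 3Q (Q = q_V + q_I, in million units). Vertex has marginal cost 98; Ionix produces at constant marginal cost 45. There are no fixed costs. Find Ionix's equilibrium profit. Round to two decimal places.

4088.52

The follower Ionix best-responds to any q_V: π_I = (382 - 3Q)q_I - 45q_I.
Setting the follower's marginal profit to zero, 337 - 3q_V - 6q_I = 0, i.e. q_I = (337 - 3q_V)/6.
The leader anticipates this reaction. Substituting into P = 382 - 3Q gives P = 427/2 - (3/2)q_V, so π_V = (427/2 - (3/2)q_V)q_V - 98q_V.
Maximising: ∂π_V/∂q_V = 231/2 - 3q_V = 0, giving q_V = 77/2.
Then q_I = (337 - 3·(77/2))/6 = 443/12.
Price P = 382 - 3·(905/12) = 623/4.
Ionix's profit: (623/4 - 45)·(443/12) = 4088.5208.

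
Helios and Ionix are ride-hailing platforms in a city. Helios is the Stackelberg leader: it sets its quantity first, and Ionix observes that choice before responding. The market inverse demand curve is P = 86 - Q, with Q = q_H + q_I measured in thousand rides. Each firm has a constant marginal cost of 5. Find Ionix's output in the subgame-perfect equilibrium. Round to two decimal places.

Solve by backward induction. Given q_H, the follower Ionix maximises π_I = (86 - q_H - q_I)q_I - 5q_I.
∂π_I/∂q_I = 81 - q_H - 2q_I = 0 gives the reaction function q_I = (81 - q_H)/2.
The leader anticipates this reaction. Substituting into P = 86 - Q gives P = 91/2 - (1/2)q_H, so π_H = (91/2 - (1/2)q_H)q_H - 5q_H.
Maximising: ∂π_H/∂q_H = 81/2 - q_H = 0, giving q_H = 81/2.
Then q_I = (81 - 81/2)/2 = 81/4.

20.25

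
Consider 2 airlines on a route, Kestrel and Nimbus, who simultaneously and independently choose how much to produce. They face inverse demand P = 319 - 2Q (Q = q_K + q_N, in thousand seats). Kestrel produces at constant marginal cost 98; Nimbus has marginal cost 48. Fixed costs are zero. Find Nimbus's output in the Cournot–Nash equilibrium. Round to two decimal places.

53.50

Kestrel's profit: π_K = (319 - 2Q)q_K - (98q_K). Setting ∂π_K/∂q_K = 0: 221 - 4q_K - 2(q_N) = 0.
Nimbus's first-order condition: 271 - 4q_N - 2(q_K) = 0.
So q_K = (221 - 2q_N)/4 and q_N = (271 - 2q_K)/4.
Solving the pair: q_K = 57/2, q_N = 107/2.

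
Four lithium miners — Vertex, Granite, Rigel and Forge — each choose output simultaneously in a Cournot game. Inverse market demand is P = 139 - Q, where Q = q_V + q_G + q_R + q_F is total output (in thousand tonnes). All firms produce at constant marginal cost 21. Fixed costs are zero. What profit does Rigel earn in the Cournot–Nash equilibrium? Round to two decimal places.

Each firm earns π_i = (139 - Q)q_i - 21q_i.
First-order condition (treating rivals' output as given): 118 - 2q_i - Σ_{j≠i} q_j = 0.
By symmetry each firm produces the same amount; substituting Σ_{j≠i} q_j = 3q_i yields q_i = 118/5.
Price P = 139 - 472/5 = 223/5.
Rigel's profit: (223/5 - 21)·(118/5) = 556.9600.

556.96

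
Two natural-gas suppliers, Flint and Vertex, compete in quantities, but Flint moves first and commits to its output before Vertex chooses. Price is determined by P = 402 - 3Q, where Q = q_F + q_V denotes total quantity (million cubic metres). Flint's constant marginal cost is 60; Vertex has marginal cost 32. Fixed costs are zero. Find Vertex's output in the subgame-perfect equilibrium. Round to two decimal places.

35.50

Solve by backward induction. Given q_F, the follower Vertex maximises π_V = (402 - 3q_F - 3q_V)q_V - 32q_V.
Setting the follower's marginal profit to zero, 370 - 3q_F - 6q_V = 0, i.e. q_V = (370 - 3q_F)/6.
The leader anticipates this reaction. Substituting into P = 402 - 3Q gives P = 217 - (3/2)q_F, so π_F = (217 - (3/2)q_F)q_F - 60q_F.
The leader's first-order condition 157 - 3q_F = 0 yields q_F = 157/3.
Then q_V = (370 - 3·(157/3))/6 = 71/2.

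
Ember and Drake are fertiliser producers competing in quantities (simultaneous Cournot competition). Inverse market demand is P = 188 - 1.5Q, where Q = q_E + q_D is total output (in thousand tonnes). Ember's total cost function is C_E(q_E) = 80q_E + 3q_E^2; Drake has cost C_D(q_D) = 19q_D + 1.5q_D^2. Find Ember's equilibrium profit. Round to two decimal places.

261.51

Ember's profit: π_E = (188 - 1.5Q)q_E - (80q_E + 3q_E²). Setting ∂π_E/∂q_E = 0: 108 - 9q_E - (3/2)(q_D) = 0.
Drake's profit: π_D = (188 - 1.5Q)q_D - (19q_D + (3/2)q_D²). Setting ∂π_D/∂q_D = 0: 169 - 6q_D - (3/2)(q_E) = 0.
Best responses: q_E = (108 - (3/2)q_D)/9, q_D = (169 - (3/2)q_E)/6.
Substituting one into the other gives q_E = 526/69 and q_D = 604/23.
Price P = 188 - (3/2)·33.8841 = 137.1739.
Ember's profit: 137.1739·(526/69) - 80·(526/69) - 3(526/69)² = 261.5085.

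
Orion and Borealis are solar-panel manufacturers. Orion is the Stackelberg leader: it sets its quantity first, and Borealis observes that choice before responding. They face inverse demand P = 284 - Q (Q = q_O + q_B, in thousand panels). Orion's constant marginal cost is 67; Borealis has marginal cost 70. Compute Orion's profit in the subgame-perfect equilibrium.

The follower Borealis best-responds to any q_O: π_B = (284 - Q)q_B - 70q_B.
Setting the follower's marginal profit to zero, 214 - q_O - 2q_B = 0, i.e. q_B = (214 - q_O)/2.
The leader anticipates this reaction. Substituting into P = 284 - Q gives P = 177 - (1/2)q_O, so π_O = (177 - (1/2)q_O)q_O - 67q_O.
Maximising: ∂π_O/∂q_O = 110 - q_O = 0, giving q_O = 110.
Then q_B = (214 - 110)/2 = 52.
Price P = 284 - 162 = 122.
Orion's profit: (122 - 67)·110 = 6050.

6050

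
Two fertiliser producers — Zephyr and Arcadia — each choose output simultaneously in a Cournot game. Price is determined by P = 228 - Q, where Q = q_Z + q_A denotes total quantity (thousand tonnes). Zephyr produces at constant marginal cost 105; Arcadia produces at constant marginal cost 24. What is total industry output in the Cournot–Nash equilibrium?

Zephyr's profit: π_Z = (228 - Q)q_Z - (105q_Z). Setting ∂π_Z/∂q_Z = 0: 123 - 2q_Z - (q_A) = 0.
Arcadia's profit: π_A = (228 - Q)q_A - (24q_A). Setting ∂π_A/∂q_A = 0: 204 - 2q_A - (q_Z) = 0.
So q_Z = (123 - q_A)/2 and q_A = (204 - q_Z)/2.
Substituting one into the other gives q_Z = 14 and q_A = 95.
Total output Q = 14 + 95 = 109.

109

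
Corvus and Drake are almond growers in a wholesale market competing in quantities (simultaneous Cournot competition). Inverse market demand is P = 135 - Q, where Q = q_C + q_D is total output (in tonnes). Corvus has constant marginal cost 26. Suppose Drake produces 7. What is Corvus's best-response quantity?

With the rival's output fixed at 7, Corvus's profit is π_C = (135 - 7 - q_C)q_C - (26q_C) = (128 - q_C)q_C - (26q_C).
∂π_C/∂q_C = 102 - 2q_C = 0, so q_C = 51.

51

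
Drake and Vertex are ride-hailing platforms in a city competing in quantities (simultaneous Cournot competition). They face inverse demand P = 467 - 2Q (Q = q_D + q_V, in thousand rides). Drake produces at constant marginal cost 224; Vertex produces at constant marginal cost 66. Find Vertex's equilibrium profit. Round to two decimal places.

17360.06

Drake's profit: π_D = (467 - 2Q)q_D - (224q_D). Setting ∂π_D/∂q_D = 0: 243 - 4q_D - 2(q_V) = 0.
Vertex's profit: π_V = (467 - 2Q)q_V - (66q_V). Setting ∂π_V/∂q_V = 0: 401 - 4q_V - 2(q_D) = 0.
Best responses: q_D = (243 - 2q_V)/4, q_V = (401 - 2q_D)/4.
Substituting one into the other gives q_D = 85/6 and q_V = 559/6.
Price P = 467 - 2·(322/3) = 757/3.
Vertex's profit: (757/3 - 66)·(559/6) = 17360.0556.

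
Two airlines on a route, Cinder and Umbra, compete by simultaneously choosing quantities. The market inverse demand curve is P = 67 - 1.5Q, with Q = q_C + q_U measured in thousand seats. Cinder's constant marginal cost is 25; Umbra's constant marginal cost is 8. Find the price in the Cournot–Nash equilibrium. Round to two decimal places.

33.33

Cinder's profit: π_C = (67 - 1.5Q)q_C - (25q_C). Setting ∂π_C/∂q_C = 0: 42 - 3q_C - (3/2)(q_U) = 0.
Umbra's first-order condition: 59 - 3q_U - (3/2)(q_C) = 0.
Best responses: q_C = (42 - (3/2)q_U)/3, q_U = (59 - (3/2)q_C)/3.
Solving the pair: q_C = 50/9, q_U = 152/9.
Total output Q = 202/9, so price P = 67 - (3/2)·(202/9) = 100/3.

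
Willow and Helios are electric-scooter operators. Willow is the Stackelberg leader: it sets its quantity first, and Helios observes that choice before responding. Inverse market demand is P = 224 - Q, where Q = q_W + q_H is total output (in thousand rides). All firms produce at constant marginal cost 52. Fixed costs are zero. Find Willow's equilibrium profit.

Solve by backward induction. Given q_W, the follower Helios maximises π_H = (224 - q_W - q_H)q_H - 52q_H.
∂π_H/∂q_H = 172 - q_W - 2q_H = 0 gives the reaction function q_H = (172 - q_W)/2.
Willow substitutes q_H(q_W) into its own profit: π_W = q_W(224 - q_W - (172 - q_W)/2) - 52q_W = (138 - (1/2)q_W)q_W - 52q_W.
Maximising: ∂π_W/∂q_W = 86 - q_W = 0, giving q_W = 86.
Then q_H = (172 - 86)/2 = 43.
Price P = 224 - 129 = 95.
Willow's profit: (95 - 52)·86 = 3698.

3698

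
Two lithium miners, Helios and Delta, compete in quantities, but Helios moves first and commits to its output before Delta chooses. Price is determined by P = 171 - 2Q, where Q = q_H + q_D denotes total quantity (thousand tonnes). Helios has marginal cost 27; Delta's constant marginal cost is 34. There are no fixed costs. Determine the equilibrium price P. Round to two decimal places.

64.75

The follower Delta best-responds to any q_H: π_D = (171 - 2Q)q_D - 34q_D.
Setting the follower's marginal profit to zero, 137 - 2q_H - 4q_D = 0, i.e. q_D = (137 - 2q_H)/4.
Helios substitutes q_D(q_H) into its own profit: π_H = q_H(171 - 2q_H - (137 - 2q_H)/2) - 27q_H = (205/2 - q_H)q_H - 27q_H.
Leader FOC: 151/2 - 2q_H = 0, so q_H = 151/4.
Then q_D = (137 - 2·(151/4))/4 = 123/8.
Total output Q = 425/8, so price P = 171 - 2·(425/8) = 259/4.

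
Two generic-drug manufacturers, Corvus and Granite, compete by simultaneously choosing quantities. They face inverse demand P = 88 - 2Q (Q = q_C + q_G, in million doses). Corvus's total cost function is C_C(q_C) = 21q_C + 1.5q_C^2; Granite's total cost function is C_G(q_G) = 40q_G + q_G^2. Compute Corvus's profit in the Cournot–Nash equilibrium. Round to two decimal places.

226.96

Corvus's profit: π_C = (88 - 2Q)q_C - (21q_C + (3/2)q_C²). Setting ∂π_C/∂q_C = 0: 67 - 7q_C - 2(q_G) = 0.
Granite's profit: π_G = (88 - 2Q)q_G - (40q_G + q_G²). Setting ∂π_G/∂q_G = 0: 48 - 6q_G - 2(q_C) = 0.
So q_C = (67 - 2q_G)/7 and q_G = (48 - 2q_C)/6.
Solving the pair: q_C = 153/19, q_G = 101/19.
Price P = 88 - 2·(254/19) = 1164/19.
Corvus's profit: (1164/19)·(153/19) - 21·(153/19) - (3/2)(153/19)² = 226.9571.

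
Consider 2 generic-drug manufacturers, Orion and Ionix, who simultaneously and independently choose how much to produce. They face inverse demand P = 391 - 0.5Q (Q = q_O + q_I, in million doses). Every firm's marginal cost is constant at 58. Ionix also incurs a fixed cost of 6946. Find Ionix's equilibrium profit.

A representative firm's profit is π_i = q_i(391 - 0.5Q) - 58q_i.
First-order condition (treating rivals' output as given): 333 - q_i - (1/2)q_j = 0.
By symmetry each firm produces the same amount; substituting q_j = q_i yields q_i = 333/(3/2) = 222.
Price P = 391 - (1/2)·444 = 169.
Ionix's profit: (169 - 58)·222 - 6946 = 17696.

17696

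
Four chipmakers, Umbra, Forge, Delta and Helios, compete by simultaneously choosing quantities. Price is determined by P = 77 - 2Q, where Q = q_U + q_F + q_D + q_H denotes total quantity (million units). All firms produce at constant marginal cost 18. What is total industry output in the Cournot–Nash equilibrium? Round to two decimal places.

23.60

A representative firm's profit is π_i = q_i(77 - 2Q) - 18q_i.
First-order condition (treating rivals' output as given): 59 - 4q_i - 2·Σ_{j≠i} q_j = 0.
By symmetry each firm produces the same amount; substituting Σ_{j≠i} q_j = 3q_i yields q_i = 59/10.
Total output Q = 59/10 + 59/10 + 59/10 + 59/10 = 118/5.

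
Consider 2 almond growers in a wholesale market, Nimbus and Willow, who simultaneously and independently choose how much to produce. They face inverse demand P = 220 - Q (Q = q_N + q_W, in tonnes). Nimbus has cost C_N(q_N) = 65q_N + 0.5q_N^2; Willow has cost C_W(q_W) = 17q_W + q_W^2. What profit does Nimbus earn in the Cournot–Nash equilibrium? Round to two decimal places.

Nimbus's profit: π_N = (220 - Q)q_N - (65q_N + (1/2)q_N²). Setting ∂π_N/∂q_N = 0: 155 - 3q_N - (q_W) = 0.
Willow's profit: π_W = (220 - Q)q_W - (17q_W + q_W²). Setting ∂π_W/∂q_W = 0: 203 - 4q_W - (q_N) = 0.
Best responses: q_N = (155 - q_W)/3, q_W = (203 - q_N)/4.
Substituting one into the other gives q_N = 417/11 and q_W = 454/11.
Price P = 220 - 871/11 = 1549/11.
Nimbus's profit: (1549/11)·(417/11) - 65·(417/11) - (1/2)(417/11)² = 2155.6488.

2155.65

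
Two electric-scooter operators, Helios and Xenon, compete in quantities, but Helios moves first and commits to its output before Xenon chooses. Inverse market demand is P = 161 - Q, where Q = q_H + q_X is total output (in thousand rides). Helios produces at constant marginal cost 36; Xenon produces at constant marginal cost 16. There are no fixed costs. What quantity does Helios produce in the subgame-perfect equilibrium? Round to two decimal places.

52.50

Solve by backward induction. Given q_H, the follower Xenon maximises π_X = (161 - q_H - q_X)q_X - 16q_X.
Setting the follower's marginal profit to zero, 145 - q_H - 2q_X = 0, i.e. q_X = (145 - q_H)/2.
Helios substitutes q_X(q_H) into its own profit: π_H = q_H(161 - q_H - (145 - q_H)/2) - 36q_H = (177/2 - (1/2)q_H)q_H - 36q_H.
Maximising: ∂π_H/∂q_H = 105/2 - q_H = 0, giving q_H = 105/2.
Then q_X = (145 - 105/2)/2 = 185/4.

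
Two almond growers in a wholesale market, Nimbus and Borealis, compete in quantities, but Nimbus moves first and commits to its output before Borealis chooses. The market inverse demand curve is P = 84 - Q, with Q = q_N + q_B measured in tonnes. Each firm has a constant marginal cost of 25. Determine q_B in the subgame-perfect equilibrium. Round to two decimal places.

14.75

Solve by backward induction. Given q_N, the follower Borealis maximises π_B = (84 - q_N - q_B)q_B - 25q_B.
Follower FOC: 59 - q_N - 2q_B = 0, so q_B(q_N) = (59 - q_N)/2.
Nimbus substitutes q_B(q_N) into its own profit: π_N = q_N(84 - q_N - (59 - q_N)/2) - 25q_N = (109/2 - (1/2)q_N)q_N - 25q_N.
Leader FOC: 59/2 - q_N = 0, so q_N = 59/2.
Then q_B = (59 - 59/2)/2 = 59/4.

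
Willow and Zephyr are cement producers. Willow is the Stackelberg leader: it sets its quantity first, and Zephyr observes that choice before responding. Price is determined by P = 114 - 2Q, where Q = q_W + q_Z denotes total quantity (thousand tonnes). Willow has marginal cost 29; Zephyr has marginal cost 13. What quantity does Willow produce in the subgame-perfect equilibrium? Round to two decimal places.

17.25

The follower Zephyr best-responds to any q_W: π_Z = (114 - 2Q)q_Z - 13q_Z.
∂π_Z/∂q_Z = 101 - 2q_W - 4q_Z = 0 gives the reaction function q_Z = (101 - 2q_W)/4.
The leader anticipates this reaction. Substituting into P = 114 - 2Q gives P = 127/2 - q_W, so π_W = (127/2 - q_W)q_W - 29q_W.
Maximising: ∂π_W/∂q_W = 69/2 - 2q_W = 0, giving q_W = 69/4.
Then q_Z = (101 - 2·(69/4))/4 = 133/8.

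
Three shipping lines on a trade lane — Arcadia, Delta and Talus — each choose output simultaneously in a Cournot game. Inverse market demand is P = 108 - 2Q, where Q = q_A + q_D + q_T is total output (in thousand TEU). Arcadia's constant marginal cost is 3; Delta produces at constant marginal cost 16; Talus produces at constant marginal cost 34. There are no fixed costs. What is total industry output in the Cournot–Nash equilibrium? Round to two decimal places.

Arcadia's profit: π_A = (108 - 2Q)q_A - (3q_A). Setting ∂π_A/∂q_A = 0: 105 - 4q_A - 2(q_D + q_T) = 0.
Delta's first-order condition: 92 - 4q_D - 2(q_A + q_T) = 0.
Talus's profit: π_T = (108 - 2Q)q_T - (34q_T). Setting ∂π_T/∂q_T = 0: 74 - 4q_T - 2(q_A + q_D) = 0.
Adding the 3 conditions: 271 − 4Q − 4Q = 0, i.e. Q = 271/8.
Back-substituting: q_A = (105 − 271/4)/2 = 149/8, q_D = (92 − 271/4)/2 = 97/8, q_T = (74 − 271/4)/2 = 25/8.
Total output Q = 149/8 + 97/8 + 25/8 = 271/8.

33.88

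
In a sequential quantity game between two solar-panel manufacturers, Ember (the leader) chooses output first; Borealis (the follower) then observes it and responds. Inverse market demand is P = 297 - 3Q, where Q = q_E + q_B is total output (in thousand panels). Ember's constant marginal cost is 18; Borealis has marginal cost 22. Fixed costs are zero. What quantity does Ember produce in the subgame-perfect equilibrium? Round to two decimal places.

47.17

The follower Borealis best-responds to any q_E: π_B = (297 - 3Q)q_B - 22q_B.
Follower FOC: 275 - 3q_E - 6q_B = 0, so q_B(q_E) = (275 - 3q_E)/6.
Ember substitutes q_B(q_E) into its own profit: π_E = q_E(297 - 3q_E - (275 - 3q_E)/2) - 18q_E = (319/2 - (3/2)q_E)q_E - 18q_E.
Leader FOC: 283/2 - 3q_E = 0, so q_E = 283/6.
Then q_B = (275 - 3·(283/6))/6 = 89/4.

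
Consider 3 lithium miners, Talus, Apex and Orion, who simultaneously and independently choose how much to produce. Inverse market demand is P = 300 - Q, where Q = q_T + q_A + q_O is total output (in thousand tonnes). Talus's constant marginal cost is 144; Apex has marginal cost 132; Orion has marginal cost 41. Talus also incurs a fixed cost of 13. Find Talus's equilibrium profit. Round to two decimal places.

92.06

Talus's profit: π_T = (300 - Q)q_T - (144q_T). Setting ∂π_T/∂q_T = 0: 156 - 2q_T - (q_A + q_O) = 0.
Apex's first-order condition: 168 - 2q_A - (q_T + q_O) = 0.
Orion's profit: π_O = (300 - Q)q_O - (41q_O). Setting ∂π_O/∂q_O = 0: 259 - 2q_O - (q_T + q_A) = 0.
Adding the 3 conditions: 583 − 2Q − 2Q = 0, i.e. Q = 583/4.
Back-substituting: q_T = (156 − 583/4) = 41/4, q_A = (168 − 583/4) = 89/4, q_O = (259 − 583/4) = 453/4.
Price P = 300 - 583/4 = 617/4.
Talus's profit: (617/4 - 144)·(41/4) - 13 = 1473/16.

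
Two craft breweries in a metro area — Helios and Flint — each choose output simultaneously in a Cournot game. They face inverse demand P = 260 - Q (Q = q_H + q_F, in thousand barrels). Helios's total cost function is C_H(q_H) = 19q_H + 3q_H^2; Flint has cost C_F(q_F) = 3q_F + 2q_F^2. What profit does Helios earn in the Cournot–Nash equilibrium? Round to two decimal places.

Helios's profit: π_H = (260 - Q)q_H - (19q_H + 3q_H²). Setting ∂π_H/∂q_H = 0: 241 - 8q_H - (q_F) = 0.
Flint's profit: π_F = (260 - Q)q_F - (3q_F + 2q_F²). Setting ∂π_F/∂q_F = 0: 257 - 6q_F - (q_H) = 0.
So q_H = (241 - q_F)/8 and q_F = (257 - q_H)/6.
Substituting one into the other gives q_H = 1189/47 and q_F = 1815/47.
Price P = 260 - 63.9149 = 196.0851.
Helios's profit: 196.0851·(1189/47) - 19·(1189/47) - 3(1189/47)² = 2559.9294.

2559.93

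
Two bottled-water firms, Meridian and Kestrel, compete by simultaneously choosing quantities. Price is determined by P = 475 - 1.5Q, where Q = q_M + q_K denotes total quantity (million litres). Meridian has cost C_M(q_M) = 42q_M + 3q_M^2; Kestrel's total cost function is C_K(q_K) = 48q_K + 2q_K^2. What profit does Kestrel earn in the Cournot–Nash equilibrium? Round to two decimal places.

Meridian's profit: π_M = (475 - 1.5Q)q_M - (42q_M + 3q_M²). Setting ∂π_M/∂q_M = 0: 433 - 9q_M - (3/2)(q_K) = 0.
Kestrel's first-order condition: 427 - 7q_K - (3/2)(q_M) = 0.
Rearranging gives the reaction functions q_M = (433 - (3/2)q_K)/9 and q_K = (427 - (3/2)q_M)/7.
Solving the pair: q_M = 39.3498, q_K = 52.5679.
Price P = 475 - (3/2)·91.9177 = 337.1235.
Kestrel's profit: 337.1235·52.5679 - 48·52.5679 - 2·52.5679² = 9671.8448.

9671.84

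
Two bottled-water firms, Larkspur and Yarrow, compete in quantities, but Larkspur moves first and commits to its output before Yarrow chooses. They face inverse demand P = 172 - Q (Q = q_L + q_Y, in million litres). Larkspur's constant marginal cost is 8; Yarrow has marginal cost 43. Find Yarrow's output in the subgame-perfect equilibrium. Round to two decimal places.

14.75

The follower Yarrow best-responds to any q_L: π_Y = (172 - Q)q_Y - 43q_Y.
Follower FOC: 129 - q_L - 2q_Y = 0, so q_Y(q_L) = (129 - q_L)/2.
The leader anticipates this reaction. Substituting into P = 172 - Q gives P = 215/2 - (1/2)q_L, so π_L = (215/2 - (1/2)q_L)q_L - 8q_L.
The leader's first-order condition 199/2 - q_L = 0 yields q_L = 199/2.
Then q_Y = (129 - 199/2)/2 = 59/4.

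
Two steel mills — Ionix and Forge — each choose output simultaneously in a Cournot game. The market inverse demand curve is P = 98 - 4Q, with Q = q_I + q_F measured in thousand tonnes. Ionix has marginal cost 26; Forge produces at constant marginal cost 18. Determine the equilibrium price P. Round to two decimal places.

47.33

Ionix's profit: π_I = (98 - 4Q)q_I - (26q_I). Setting ∂π_I/∂q_I = 0: 72 - 8q_I - 4(q_F) = 0.
Forge's first-order condition: 80 - 8q_F - 4(q_I) = 0.
Rearranging gives the reaction functions q_I = (72 - 4q_F)/8 and q_F = (80 - 4q_I)/8.
Substituting one into the other gives q_I = 16/3 and q_F = 22/3.
Total output Q = 38/3, so price P = 98 - 4·(38/3) = 142/3.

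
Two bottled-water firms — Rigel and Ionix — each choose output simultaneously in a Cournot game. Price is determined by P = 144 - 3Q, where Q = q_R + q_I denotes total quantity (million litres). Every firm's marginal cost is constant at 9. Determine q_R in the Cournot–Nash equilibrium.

Each firm earns π_i = (144 - 3Q)q_i - 9q_i.
Setting ∂π_i/∂q_i = 0 with rivals' quantities fixed: 135 - 6q_i - 3q_j = 0.
With identical firms every q_j equals q_i, so q_j = q_i and 135 = 9q_i, giving q_i = 15.

15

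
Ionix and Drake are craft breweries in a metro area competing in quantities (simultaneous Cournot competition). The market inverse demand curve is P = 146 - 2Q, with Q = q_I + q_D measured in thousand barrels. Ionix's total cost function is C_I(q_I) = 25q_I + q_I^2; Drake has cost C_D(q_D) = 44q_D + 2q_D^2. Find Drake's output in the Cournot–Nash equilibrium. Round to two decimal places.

Ionix's profit: π_I = (146 - 2Q)q_I - (25q_I + q_I²). Setting ∂π_I/∂q_I = 0: 121 - 6q_I - 2(q_D) = 0.
Drake's first-order condition: 102 - 8q_D - 2(q_I) = 0.
So q_I = (121 - 2q_D)/6 and q_D = (102 - 2q_I)/8.
Substituting one into the other gives q_I = 191/11 and q_D = 185/22.

8.41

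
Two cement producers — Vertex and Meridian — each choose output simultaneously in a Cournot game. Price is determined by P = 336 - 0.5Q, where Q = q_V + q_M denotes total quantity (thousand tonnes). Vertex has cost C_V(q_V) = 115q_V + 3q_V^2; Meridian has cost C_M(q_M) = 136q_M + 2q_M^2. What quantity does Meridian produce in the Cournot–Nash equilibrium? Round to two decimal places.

37.11

Vertex's profit: π_V = (336 - 0.5Q)q_V - (115q_V + 3q_V²). Setting ∂π_V/∂q_V = 0: 221 - 7q_V - (1/2)(q_M) = 0.
Meridian's profit: π_M = (336 - 0.5Q)q_M - (136q_M + 2q_M²). Setting ∂π_M/∂q_M = 0: 200 - 5q_M - (1/2)(q_V) = 0.
Best responses: q_V = (221 - (1/2)q_M)/7, q_M = (200 - (1/2)q_V)/5.
Solving the pair: q_V = 28.9209, q_M = 37.1079.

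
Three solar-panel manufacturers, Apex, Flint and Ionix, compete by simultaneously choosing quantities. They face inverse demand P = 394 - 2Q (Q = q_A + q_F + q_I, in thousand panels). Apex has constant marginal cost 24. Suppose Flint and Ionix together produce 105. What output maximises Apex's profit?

With rivals' combined output fixed at 105, Apex's profit is π_A = (394 - 2·105 - 2q_A)q_A - (24q_A) = (184 - 2q_A)q_A - (24q_A).
∂π_A/∂q_A = 160 - 4q_A = 0, so q_A = 40.

40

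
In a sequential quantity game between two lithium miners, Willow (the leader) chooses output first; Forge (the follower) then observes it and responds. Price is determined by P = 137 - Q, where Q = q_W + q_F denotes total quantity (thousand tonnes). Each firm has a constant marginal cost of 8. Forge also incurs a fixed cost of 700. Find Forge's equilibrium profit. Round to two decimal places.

340.06

Solve by backward induction. Given q_W, the follower Forge maximises π_F = (137 - q_W - q_F)q_F - 8q_F.
Setting the follower's marginal profit to zero, 129 - q_W - 2q_F = 0, i.e. q_F = (129 - q_W)/2.
Willow substitutes q_F(q_W) into its own profit: π_W = q_W(137 - q_W - (129 - q_W)/2) - 8q_W = (145/2 - (1/2)q_W)q_W - 8q_W.
The leader's first-order condition 129/2 - q_W = 0 yields q_W = 129/2.
Then q_F = (129 - 129/2)/2 = 129/4.
Price P = 137 - 387/4 = 161/4.
Forge's profit: (161/4 - 8)·(129/4) - 700 = 340.0625.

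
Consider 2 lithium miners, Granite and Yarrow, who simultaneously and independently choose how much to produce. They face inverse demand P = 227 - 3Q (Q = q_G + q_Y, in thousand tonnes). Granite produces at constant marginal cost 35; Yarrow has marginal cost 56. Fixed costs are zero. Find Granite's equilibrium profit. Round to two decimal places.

Granite's profit: π_G = (227 - 3Q)q_G - (35q_G). Setting ∂π_G/∂q_G = 0: 192 - 6q_G - 3(q_Y) = 0.
Yarrow's profit: π_Y = (227 - 3Q)q_Y - (56q_Y). Setting ∂π_Y/∂q_Y = 0: 171 - 6q_Y - 3(q_G) = 0.
So q_G = (192 - 3q_Y)/6 and q_Y = (171 - 3q_G)/6.
Solving the pair: q_G = 71/3, q_Y = 50/3.
Price P = 227 - 3·(121/3) = 106.
Granite's profit: (106 - 35)·(71/3) = 1680.3333.

1680.33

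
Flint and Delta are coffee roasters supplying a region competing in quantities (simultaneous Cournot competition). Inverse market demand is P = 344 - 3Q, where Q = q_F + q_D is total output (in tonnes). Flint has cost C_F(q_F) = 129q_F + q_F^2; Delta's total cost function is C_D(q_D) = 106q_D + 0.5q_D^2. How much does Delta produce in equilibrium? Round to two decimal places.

Flint's profit: π_F = (344 - 3Q)q_F - (129q_F + q_F²). Setting ∂π_F/∂q_F = 0: 215 - 8q_F - 3(q_D) = 0.
Delta's profit: π_D = (344 - 3Q)q_D - (106q_D + (1/2)q_D²). Setting ∂π_D/∂q_D = 0: 238 - 7q_D - 3(q_F) = 0.
Best responses: q_F = (215 - 3q_D)/8, q_D = (238 - 3q_F)/7.
Solving the pair: q_F = 791/47, q_D = 1259/47.

26.79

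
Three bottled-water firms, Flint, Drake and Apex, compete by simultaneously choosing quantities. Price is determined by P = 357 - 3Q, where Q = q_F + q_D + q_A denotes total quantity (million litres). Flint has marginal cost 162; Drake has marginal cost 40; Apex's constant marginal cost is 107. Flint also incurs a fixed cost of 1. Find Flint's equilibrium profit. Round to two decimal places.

5.75

Flint's profit: π_F = (357 - 3Q)q_F - (162q_F). Setting ∂π_F/∂q_F = 0: 195 - 6q_F - 3(q_D + q_A) = 0.
Drake's first-order condition: 317 - 6q_D - 3(q_F + q_A) = 0.
Apex's profit: π_A = (357 - 3Q)q_A - (107q_A). Setting ∂π_A/∂q_A = 0: 250 - 6q_A - 3(q_F + q_D) = 0.
Adding the 3 first-order conditions: 762 − 12Q = 0, so Q = 127/2.
Back-substituting: q_F = (195 − 381/2)/3 = 3/2, q_D = (317 − 381/2)/3 = 253/6, q_A = (250 − 381/2)/3 = 119/6.
Price P = 357 - 3·(127/2) = 333/2.
Flint's profit: (333/2 - 162)·(3/2) - 1 = 23/4.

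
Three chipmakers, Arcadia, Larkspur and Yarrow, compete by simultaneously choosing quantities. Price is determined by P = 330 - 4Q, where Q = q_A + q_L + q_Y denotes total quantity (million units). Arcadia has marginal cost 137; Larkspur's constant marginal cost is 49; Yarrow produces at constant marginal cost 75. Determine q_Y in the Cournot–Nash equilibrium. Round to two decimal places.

18.19

Arcadia's profit: π_A = (330 - 4Q)q_A - (137q_A). Setting ∂π_A/∂q_A = 0: 193 - 8q_A - 4(q_L + q_Y) = 0.
Larkspur's first-order condition: 281 - 8q_L - 4(q_A + q_Y) = 0.
Yarrow's profit: π_Y = (330 - 4Q)q_Y - (75q_Y). Setting ∂π_Y/∂q_Y = 0: 255 - 8q_Y - 4(q_A + q_L) = 0.
Adding the 3 first-order conditions: 729 − 16Q = 0, so Q = 729/16.
Back-substituting: q_A = (193 − 729/4)/4 = 43/16, q_L = (281 − 729/4)/4 = 395/16, q_Y = (255 − 729/4)/4 = 291/16.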